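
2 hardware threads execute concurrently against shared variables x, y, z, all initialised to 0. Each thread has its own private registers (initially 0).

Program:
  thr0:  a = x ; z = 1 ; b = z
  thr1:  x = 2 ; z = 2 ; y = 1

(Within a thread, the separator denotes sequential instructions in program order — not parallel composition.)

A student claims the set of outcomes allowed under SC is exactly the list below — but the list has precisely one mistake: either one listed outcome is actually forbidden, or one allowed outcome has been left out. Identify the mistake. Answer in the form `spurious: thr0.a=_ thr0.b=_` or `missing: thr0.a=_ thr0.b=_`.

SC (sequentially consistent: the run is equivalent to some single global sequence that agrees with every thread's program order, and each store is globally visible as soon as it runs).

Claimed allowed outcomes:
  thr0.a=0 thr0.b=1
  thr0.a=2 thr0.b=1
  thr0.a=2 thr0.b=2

missing: thr0.a=0 thr0.b=2

outcome vector order: (thr0.a,thr0.b)
[SC] allowed = {(0,1); (0,2); (2,1); (2,2)}
SC∖claimed = {(0,2)}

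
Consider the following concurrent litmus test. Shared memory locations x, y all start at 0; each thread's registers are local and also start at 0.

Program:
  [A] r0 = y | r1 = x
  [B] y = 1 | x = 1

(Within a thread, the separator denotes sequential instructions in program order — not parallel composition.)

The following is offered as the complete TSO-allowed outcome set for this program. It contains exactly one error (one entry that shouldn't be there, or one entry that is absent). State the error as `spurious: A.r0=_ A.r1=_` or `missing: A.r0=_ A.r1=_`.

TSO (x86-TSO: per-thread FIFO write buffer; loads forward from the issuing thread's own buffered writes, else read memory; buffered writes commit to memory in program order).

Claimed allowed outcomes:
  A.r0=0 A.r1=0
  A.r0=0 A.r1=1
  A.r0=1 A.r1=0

missing: A.r0=1 A.r1=1

outcome vector order: (A.r0,A.r1)
TSO (4): 0/0 0/1 1/0 1/1
TSO∖claimed = {1/1}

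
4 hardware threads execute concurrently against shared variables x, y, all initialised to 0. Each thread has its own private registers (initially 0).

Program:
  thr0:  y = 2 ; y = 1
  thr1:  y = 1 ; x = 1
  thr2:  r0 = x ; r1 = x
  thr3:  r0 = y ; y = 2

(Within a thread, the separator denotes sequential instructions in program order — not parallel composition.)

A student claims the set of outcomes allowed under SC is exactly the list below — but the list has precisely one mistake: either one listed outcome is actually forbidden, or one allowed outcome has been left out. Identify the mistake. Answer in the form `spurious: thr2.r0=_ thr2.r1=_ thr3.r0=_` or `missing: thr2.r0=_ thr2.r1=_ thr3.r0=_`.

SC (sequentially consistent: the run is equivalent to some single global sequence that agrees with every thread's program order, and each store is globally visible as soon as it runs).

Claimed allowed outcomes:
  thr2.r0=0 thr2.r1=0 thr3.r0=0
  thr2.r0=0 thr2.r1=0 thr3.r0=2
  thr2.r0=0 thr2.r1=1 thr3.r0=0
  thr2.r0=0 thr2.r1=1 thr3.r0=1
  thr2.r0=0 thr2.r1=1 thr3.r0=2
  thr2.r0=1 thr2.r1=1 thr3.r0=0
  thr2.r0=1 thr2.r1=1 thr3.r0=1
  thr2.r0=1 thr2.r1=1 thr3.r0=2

missing: thr2.r0=0 thr2.r1=0 thr3.r0=1

outcome vector order: (thr2.r0,thr2.r1,thr3.r0)
[SC] allowed = {<0 0 0>; <0 0 1>; <0 0 2>; <0 1 0>; <0 1 1>; <0 1 2>; <1 1 0>; <1 1 1>; <1 1 2>}
SC∖claimed = {<0 0 1>}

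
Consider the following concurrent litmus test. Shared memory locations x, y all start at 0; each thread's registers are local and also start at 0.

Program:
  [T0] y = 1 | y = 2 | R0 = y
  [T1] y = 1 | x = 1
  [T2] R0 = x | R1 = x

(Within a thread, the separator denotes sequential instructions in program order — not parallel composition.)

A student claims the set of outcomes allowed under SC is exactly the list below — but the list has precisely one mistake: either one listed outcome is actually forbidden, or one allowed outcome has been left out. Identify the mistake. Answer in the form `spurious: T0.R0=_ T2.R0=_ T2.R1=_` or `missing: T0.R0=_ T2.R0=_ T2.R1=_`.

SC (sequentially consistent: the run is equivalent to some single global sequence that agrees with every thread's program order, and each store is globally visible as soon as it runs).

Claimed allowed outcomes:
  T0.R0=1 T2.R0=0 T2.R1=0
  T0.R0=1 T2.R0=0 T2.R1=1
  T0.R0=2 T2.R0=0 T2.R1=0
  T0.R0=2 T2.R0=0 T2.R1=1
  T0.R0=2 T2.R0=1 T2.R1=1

outcome vector order: (T0.R0,T2.R0,T2.R1)
SC: 6 outcomes — {<1 0 0>, <1 0 1>, <1 1 1>, <2 0 0>, <2 0 1>, <2 1 1>}
SC∖claimed = {<1 1 1>}

missing: T0.R0=1 T2.R0=1 T2.R1=1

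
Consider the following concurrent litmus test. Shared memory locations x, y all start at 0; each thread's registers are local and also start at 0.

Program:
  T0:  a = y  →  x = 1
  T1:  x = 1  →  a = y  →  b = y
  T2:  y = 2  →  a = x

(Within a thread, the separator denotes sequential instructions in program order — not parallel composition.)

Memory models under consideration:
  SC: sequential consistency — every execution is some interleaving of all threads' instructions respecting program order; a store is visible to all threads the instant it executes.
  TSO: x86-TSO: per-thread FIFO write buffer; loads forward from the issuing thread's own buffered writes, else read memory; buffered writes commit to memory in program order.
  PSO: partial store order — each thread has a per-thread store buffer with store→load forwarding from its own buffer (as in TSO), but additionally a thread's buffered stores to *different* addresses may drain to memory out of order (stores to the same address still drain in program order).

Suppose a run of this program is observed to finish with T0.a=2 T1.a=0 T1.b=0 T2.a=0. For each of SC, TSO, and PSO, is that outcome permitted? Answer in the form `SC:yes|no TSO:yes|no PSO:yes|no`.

outcome vector order: (T0.a,T1.a,T1.b,T2.a)
under SC → 0/0/0/1; 0/0/2/1; 0/2/2/0; 0/2/2/1; 2/0/0/1; 2/0/2/1; 2/2/2/0; 2/2/2/1
under TSO → 0/0/0/0; 0/0/0/1; 0/0/2/0; 0/0/2/1; 0/2/2/0; 0/2/2/1; 2/0/0/0; 2/0/0/1; 2/0/2/0; 2/0/2/1; 2/2/2/0; 2/2/2/1
under PSO → 0/0/0/0; 0/0/0/1; 0/0/2/0; 0/0/2/1; 0/2/2/0; 0/2/2/1; 2/0/0/0; 2/0/0/1; 2/0/2/0; 2/0/2/1; 2/2/2/0; 2/2/2/1
target 2/0/0/0 ∈ {TSO,PSO}

SC:no TSO:yes PSO:yes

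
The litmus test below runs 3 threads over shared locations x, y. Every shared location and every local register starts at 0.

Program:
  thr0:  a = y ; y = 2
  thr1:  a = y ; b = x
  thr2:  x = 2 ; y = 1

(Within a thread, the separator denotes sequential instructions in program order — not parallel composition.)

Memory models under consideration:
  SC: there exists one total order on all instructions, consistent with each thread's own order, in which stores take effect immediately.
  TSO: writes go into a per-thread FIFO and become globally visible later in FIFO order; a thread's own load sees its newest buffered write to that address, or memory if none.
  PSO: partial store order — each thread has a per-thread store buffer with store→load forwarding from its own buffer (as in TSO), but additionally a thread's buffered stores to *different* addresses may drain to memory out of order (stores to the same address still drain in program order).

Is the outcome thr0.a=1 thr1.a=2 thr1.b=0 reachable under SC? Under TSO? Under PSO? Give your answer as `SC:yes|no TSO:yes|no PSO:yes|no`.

SC:no TSO:no PSO:yes

outcome vector order: (thr0.a,thr1.a,thr1.b)
under SC → 0/0/0; 0/0/2; 0/1/2; 0/2/0; 0/2/2; 1/0/0; 1/0/2; 1/1/2; 1/2/2
under TSO → 0/0/0; 0/0/2; 0/1/2; 0/2/0; 0/2/2; 1/0/0; 1/0/2; 1/1/2; 1/2/2
under PSO → 0/0/0; 0/0/2; 0/1/0; 0/1/2; 0/2/0; 0/2/2; 1/0/0; 1/0/2; 1/1/0; 1/1/2; 1/2/0; 1/2/2
target 1/2/0 ∈ {PSO}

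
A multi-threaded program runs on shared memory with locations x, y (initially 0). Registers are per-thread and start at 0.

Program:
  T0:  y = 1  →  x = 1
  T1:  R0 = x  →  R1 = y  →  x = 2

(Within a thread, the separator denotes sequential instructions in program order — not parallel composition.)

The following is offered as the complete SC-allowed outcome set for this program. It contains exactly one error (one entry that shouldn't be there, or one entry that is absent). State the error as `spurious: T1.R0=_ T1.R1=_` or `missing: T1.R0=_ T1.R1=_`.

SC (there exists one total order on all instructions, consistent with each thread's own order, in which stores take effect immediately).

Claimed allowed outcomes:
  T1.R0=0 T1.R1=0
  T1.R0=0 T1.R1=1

missing: T1.R0=1 T1.R1=1

outcome vector order: (T1.R0,T1.R1)
under SC → (0,0); (0,1); (1,1)
SC∖claimed = {(1,1)}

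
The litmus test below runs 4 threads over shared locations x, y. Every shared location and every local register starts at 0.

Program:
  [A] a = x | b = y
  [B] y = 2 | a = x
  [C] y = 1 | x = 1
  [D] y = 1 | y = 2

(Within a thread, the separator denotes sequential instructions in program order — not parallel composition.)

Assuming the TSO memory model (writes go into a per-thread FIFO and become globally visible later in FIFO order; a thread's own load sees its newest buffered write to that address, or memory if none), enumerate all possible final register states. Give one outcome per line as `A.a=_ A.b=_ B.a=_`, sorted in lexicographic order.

outcome vector order: (A.a,A.b,B.a)
|TSO outcomes| = 10

A.a=0 A.b=0 B.a=0
A.a=0 A.b=0 B.a=1
A.a=0 A.b=1 B.a=0
A.a=0 A.b=1 B.a=1
A.a=0 A.b=2 B.a=0
A.a=0 A.b=2 B.a=1
A.a=1 A.b=1 B.a=0
A.a=1 A.b=1 B.a=1
A.a=1 A.b=2 B.a=0
A.a=1 A.b=2 B.a=1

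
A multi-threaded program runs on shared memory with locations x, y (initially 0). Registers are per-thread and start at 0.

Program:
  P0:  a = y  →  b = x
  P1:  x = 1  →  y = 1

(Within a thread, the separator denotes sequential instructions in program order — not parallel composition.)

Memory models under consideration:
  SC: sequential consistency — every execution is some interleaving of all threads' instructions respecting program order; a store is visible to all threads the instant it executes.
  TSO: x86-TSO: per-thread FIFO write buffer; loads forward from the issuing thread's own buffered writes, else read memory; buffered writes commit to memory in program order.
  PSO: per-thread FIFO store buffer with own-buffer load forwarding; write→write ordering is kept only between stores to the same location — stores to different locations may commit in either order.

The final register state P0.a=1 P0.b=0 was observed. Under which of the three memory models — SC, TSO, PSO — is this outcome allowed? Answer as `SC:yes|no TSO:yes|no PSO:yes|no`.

outcome vector order: (P0.a,P0.b)
SC: 3 outcomes — {(0,0) (0,1) (1,1)}
TSO: 3 outcomes — {(0,0) (0,1) (1,1)}
PSO: 4 outcomes — {(0,0) (0,1) (1,0) (1,1)}
target (1,0) ∈ {PSO}

SC:no TSO:no PSO:yes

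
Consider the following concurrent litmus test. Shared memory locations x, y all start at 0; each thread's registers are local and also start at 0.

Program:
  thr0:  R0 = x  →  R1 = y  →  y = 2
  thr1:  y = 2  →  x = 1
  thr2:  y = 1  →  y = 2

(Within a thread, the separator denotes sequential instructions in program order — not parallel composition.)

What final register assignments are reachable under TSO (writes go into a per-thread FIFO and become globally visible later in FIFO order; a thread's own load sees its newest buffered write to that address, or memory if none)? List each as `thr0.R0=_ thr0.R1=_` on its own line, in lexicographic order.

thr0.R0=0 thr0.R1=0
thr0.R0=0 thr0.R1=1
thr0.R0=0 thr0.R1=2
thr0.R0=1 thr0.R1=1
thr0.R0=1 thr0.R1=2

outcome vector order: (thr0.R0,thr0.R1)
|TSO outcomes| = 5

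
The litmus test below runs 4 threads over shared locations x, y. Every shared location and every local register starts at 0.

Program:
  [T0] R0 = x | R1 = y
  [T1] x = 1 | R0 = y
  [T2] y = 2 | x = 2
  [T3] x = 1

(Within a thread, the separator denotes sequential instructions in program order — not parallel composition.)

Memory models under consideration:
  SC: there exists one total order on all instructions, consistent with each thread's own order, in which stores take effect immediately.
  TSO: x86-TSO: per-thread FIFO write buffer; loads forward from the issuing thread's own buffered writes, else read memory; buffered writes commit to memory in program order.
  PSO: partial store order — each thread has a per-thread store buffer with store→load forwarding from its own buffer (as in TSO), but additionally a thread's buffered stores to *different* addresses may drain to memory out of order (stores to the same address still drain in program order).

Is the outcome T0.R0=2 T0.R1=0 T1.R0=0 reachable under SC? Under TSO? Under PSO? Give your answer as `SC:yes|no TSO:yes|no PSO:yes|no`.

outcome vector order: (T0.R0,T0.R1,T1.R0)
[SC] allowed = {000; 002; 020; 022; 100; 102; 120; 122; 220; 222}
[TSO] allowed = {000; 002; 020; 022; 100; 102; 120; 122; 220; 222}
[PSO] allowed = {000; 002; 020; 022; 100; 102; 120; 122; 200; 202; 220; 222}
target 200 ∈ {PSO}

SC:no TSO:no PSO:yes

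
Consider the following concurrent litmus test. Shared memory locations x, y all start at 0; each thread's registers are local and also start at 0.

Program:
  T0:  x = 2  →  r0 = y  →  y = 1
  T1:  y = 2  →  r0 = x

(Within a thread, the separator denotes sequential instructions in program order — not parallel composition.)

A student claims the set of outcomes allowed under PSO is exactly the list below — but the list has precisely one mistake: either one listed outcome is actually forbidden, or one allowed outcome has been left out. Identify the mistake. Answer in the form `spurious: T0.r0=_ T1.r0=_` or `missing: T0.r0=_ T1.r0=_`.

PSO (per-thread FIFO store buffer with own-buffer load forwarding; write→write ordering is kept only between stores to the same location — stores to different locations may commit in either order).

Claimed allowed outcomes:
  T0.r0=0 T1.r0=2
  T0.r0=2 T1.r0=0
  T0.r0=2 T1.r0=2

outcome vector order: (T0.r0,T1.r0)
PSO (4): (0,0); (0,2); (2,0); (2,2)
PSO∖claimed = {(0,0)}

missing: T0.r0=0 T1.r0=0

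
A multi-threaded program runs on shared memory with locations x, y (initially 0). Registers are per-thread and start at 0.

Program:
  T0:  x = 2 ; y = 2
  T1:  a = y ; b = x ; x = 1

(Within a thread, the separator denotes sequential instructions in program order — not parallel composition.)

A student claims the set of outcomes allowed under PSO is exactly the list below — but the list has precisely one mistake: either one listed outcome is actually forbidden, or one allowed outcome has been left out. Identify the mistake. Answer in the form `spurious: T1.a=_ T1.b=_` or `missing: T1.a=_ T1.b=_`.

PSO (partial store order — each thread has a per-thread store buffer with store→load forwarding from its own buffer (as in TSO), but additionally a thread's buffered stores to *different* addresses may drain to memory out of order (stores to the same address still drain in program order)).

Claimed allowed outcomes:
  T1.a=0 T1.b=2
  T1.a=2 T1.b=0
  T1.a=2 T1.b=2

missing: T1.a=0 T1.b=0

outcome vector order: (T1.a,T1.b)
PSO (4): 0/0; 0/2; 2/0; 2/2
PSO∖claimed = {0/0}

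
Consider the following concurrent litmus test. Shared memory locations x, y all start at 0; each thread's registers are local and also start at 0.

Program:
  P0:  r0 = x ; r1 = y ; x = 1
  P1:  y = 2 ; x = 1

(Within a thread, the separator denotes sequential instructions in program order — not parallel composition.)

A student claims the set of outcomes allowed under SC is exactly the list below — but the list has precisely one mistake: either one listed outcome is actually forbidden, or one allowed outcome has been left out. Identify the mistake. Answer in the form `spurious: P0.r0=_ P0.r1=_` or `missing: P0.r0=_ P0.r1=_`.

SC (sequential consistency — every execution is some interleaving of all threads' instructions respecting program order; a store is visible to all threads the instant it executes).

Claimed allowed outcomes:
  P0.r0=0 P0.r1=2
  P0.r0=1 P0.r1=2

outcome vector order: (P0.r0,P0.r1)
under SC → <0 0>, <0 2>, <1 2>
SC∖claimed = {<0 0>}

missing: P0.r0=0 P0.r1=0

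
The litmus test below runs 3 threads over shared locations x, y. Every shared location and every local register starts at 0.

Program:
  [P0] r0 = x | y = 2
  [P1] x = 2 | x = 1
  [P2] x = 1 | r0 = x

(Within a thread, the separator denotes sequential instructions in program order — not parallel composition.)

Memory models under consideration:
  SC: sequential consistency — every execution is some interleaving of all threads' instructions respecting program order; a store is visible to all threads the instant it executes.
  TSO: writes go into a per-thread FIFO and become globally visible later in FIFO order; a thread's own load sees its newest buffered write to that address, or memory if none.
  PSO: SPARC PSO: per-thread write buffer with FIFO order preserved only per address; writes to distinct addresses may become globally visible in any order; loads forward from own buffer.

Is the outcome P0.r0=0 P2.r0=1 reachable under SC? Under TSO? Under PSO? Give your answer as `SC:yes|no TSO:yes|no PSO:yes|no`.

SC:yes TSO:yes PSO:yes

outcome vector order: (P0.r0,P2.r0)
SC (6): <0 1>; <0 2>; <1 1>; <1 2>; <2 1>; <2 2>
TSO (6): <0 1>; <0 2>; <1 1>; <1 2>; <2 1>; <2 2>
PSO (6): <0 1>; <0 2>; <1 1>; <1 2>; <2 1>; <2 2>
target <0 1> ∈ {SC,TSO,PSO}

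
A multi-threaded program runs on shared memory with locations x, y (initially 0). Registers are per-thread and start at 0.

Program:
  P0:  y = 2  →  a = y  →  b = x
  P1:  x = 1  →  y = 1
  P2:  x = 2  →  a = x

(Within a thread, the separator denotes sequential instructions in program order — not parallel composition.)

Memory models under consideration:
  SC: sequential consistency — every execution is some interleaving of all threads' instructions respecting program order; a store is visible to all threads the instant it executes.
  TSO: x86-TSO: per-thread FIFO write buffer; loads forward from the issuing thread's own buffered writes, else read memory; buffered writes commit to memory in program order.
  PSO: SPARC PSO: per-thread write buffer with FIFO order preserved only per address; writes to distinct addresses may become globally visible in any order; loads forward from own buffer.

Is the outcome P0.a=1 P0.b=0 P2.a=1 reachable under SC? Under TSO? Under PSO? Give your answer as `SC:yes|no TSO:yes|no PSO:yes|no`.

SC:no TSO:no PSO:yes

outcome vector order: (P0.a,P0.b,P2.a)
SC: 9 outcomes — {1/1/1; 1/1/2; 1/2/2; 2/0/1; 2/0/2; 2/1/1; 2/1/2; 2/2/1; 2/2/2}
TSO: 9 outcomes — {1/1/1; 1/1/2; 1/2/2; 2/0/1; 2/0/2; 2/1/1; 2/1/2; 2/2/1; 2/2/2}
PSO: 12 outcomes — {1/0/1; 1/0/2; 1/1/1; 1/1/2; 1/2/1; 1/2/2; 2/0/1; 2/0/2; 2/1/1; 2/1/2; 2/2/1; 2/2/2}
target 1/0/1 ∈ {PSO}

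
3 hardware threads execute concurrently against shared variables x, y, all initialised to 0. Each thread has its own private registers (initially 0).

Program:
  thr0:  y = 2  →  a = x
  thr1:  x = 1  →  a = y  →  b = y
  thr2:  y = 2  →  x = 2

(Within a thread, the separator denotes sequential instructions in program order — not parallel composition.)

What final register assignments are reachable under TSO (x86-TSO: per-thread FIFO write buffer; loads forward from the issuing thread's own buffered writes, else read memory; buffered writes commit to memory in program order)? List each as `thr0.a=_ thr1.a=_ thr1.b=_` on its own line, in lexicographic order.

outcome vector order: (thr0.a,thr1.a,thr1.b)
|TSO outcomes| = 9

thr0.a=0 thr1.a=0 thr1.b=0
thr0.a=0 thr1.a=0 thr1.b=2
thr0.a=0 thr1.a=2 thr1.b=2
thr0.a=1 thr1.a=0 thr1.b=0
thr0.a=1 thr1.a=0 thr1.b=2
thr0.a=1 thr1.a=2 thr1.b=2
thr0.a=2 thr1.a=0 thr1.b=0
thr0.a=2 thr1.a=0 thr1.b=2
thr0.a=2 thr1.a=2 thr1.b=2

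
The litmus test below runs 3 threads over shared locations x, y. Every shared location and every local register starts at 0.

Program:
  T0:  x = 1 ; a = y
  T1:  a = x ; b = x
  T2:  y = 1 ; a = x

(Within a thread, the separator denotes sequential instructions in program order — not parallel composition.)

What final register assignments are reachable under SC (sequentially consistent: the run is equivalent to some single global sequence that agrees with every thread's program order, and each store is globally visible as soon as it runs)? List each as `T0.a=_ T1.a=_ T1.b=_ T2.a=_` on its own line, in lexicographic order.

outcome vector order: (T0.a,T1.a,T1.b,T2.a)
|SC outcomes| = 9

T0.a=0 T1.a=0 T1.b=0 T2.a=1
T0.a=0 T1.a=0 T1.b=1 T2.a=1
T0.a=0 T1.a=1 T1.b=1 T2.a=1
T0.a=1 T1.a=0 T1.b=0 T2.a=0
T0.a=1 T1.a=0 T1.b=0 T2.a=1
T0.a=1 T1.a=0 T1.b=1 T2.a=0
T0.a=1 T1.a=0 T1.b=1 T2.a=1
T0.a=1 T1.a=1 T1.b=1 T2.a=0
T0.a=1 T1.a=1 T1.b=1 T2.a=1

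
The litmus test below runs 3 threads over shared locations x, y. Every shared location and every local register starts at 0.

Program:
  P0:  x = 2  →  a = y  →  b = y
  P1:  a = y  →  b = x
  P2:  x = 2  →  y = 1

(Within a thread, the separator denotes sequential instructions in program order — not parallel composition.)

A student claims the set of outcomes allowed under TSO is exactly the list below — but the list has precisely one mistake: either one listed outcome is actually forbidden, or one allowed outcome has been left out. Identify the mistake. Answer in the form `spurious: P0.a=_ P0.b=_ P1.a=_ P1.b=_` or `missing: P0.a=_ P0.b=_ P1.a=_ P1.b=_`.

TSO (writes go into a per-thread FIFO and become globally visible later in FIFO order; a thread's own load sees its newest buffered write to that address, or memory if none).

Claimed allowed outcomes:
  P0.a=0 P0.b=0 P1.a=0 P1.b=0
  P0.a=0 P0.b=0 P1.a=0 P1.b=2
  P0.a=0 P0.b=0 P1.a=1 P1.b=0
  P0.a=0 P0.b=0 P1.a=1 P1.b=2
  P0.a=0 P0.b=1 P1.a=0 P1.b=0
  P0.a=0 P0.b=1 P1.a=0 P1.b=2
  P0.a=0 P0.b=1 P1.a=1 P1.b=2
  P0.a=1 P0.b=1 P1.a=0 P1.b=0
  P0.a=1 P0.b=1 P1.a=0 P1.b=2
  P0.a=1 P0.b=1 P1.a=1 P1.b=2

spurious: P0.a=0 P0.b=0 P1.a=1 P1.b=0

outcome vector order: (P0.a,P0.b,P1.a,P1.b)
[TSO] allowed = {(0,0,0,0); (0,0,0,2); (0,0,1,2); (0,1,0,0); (0,1,0,2); (0,1,1,2); (1,1,0,0); (1,1,0,2); (1,1,1,2)}
claimed∖TSO = {(0,0,1,0)}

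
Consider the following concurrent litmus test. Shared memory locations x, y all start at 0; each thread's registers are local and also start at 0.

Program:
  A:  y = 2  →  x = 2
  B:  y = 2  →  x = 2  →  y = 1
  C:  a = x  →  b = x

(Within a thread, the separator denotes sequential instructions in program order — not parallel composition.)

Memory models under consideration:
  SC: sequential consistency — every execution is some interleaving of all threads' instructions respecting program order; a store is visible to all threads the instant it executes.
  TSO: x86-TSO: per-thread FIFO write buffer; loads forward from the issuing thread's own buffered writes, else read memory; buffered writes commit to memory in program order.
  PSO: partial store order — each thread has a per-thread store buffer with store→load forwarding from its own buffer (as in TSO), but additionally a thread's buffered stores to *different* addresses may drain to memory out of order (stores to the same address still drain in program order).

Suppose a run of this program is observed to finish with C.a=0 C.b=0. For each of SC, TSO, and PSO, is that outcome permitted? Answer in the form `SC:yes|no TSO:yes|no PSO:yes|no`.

outcome vector order: (C.a,C.b)
SC: 3 outcomes — {<0 0> <0 2> <2 2>}
TSO: 3 outcomes — {<0 0> <0 2> <2 2>}
PSO: 3 outcomes — {<0 0> <0 2> <2 2>}
target <0 0> ∈ {SC,TSO,PSO}

SC:yes TSO:yes PSO:yes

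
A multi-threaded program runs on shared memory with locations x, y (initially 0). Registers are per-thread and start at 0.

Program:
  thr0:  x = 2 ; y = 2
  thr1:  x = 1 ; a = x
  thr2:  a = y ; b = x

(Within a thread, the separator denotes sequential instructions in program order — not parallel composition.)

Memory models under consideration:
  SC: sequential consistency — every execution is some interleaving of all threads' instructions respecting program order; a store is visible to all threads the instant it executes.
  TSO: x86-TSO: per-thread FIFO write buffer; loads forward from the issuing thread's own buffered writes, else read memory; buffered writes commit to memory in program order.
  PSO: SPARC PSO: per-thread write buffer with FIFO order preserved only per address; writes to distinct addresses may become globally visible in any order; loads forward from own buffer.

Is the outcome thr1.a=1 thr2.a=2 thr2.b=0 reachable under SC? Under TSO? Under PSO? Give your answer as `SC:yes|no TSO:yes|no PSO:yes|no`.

SC:no TSO:no PSO:yes

outcome vector order: (thr1.a,thr2.a,thr2.b)
under SC → (1,0,0); (1,0,1); (1,0,2); (1,2,1); (1,2,2); (2,0,0); (2,0,1); (2,0,2); (2,2,2)
under TSO → (1,0,0); (1,0,1); (1,0,2); (1,2,1); (1,2,2); (2,0,0); (2,0,1); (2,0,2); (2,2,2)
under PSO → (1,0,0); (1,0,1); (1,0,2); (1,2,0); (1,2,1); (1,2,2); (2,0,0); (2,0,1); (2,0,2); (2,2,0); (2,2,1); (2,2,2)
target (1,2,0) ∈ {PSO}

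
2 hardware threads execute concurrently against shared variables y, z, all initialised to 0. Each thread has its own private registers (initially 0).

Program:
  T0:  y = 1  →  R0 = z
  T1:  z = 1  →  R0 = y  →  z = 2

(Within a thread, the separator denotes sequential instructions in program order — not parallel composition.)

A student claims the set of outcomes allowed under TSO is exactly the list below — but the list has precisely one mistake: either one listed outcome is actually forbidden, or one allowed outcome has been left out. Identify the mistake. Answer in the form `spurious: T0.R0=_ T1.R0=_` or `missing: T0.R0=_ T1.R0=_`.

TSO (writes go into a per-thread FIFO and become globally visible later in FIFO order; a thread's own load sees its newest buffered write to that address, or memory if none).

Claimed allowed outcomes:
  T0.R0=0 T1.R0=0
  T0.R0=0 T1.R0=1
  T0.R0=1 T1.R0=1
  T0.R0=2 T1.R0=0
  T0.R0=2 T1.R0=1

outcome vector order: (T0.R0,T1.R0)
under TSO → 0/0, 0/1, 1/0, 1/1, 2/0, 2/1
TSO∖claimed = {1/0}

missing: T0.R0=1 T1.R0=0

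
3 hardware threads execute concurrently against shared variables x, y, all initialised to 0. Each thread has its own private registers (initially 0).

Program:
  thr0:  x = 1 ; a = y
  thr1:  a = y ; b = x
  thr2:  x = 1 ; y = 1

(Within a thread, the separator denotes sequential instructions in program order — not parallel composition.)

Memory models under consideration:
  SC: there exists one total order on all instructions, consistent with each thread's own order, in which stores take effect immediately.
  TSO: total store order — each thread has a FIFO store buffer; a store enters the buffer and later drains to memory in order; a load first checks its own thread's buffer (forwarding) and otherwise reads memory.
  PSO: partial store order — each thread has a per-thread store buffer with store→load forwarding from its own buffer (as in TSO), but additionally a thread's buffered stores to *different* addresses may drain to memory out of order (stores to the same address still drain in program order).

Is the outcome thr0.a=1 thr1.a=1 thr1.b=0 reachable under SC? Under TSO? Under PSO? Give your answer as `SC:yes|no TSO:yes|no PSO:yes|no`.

outcome vector order: (thr0.a,thr1.a,thr1.b)
SC: 6 outcomes — {(0,0,0); (0,0,1); (0,1,1); (1,0,0); (1,0,1); (1,1,1)}
TSO: 6 outcomes — {(0,0,0); (0,0,1); (0,1,1); (1,0,0); (1,0,1); (1,1,1)}
PSO: 8 outcomes — {(0,0,0); (0,0,1); (0,1,0); (0,1,1); (1,0,0); (1,0,1); (1,1,0); (1,1,1)}
target (1,1,0) ∈ {PSO}

SC:no TSO:no PSO:yes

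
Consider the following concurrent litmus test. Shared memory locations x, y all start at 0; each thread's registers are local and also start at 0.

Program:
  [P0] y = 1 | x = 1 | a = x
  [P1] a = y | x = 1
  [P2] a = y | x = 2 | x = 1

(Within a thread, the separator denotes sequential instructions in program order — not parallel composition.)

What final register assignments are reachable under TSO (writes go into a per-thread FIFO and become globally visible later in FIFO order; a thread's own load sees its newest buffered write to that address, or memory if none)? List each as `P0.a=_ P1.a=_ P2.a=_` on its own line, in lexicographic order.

P0.a=1 P1.a=0 P2.a=0
P0.a=1 P1.a=0 P2.a=1
P0.a=1 P1.a=1 P2.a=0
P0.a=1 P1.a=1 P2.a=1
P0.a=2 P1.a=0 P2.a=0
P0.a=2 P1.a=0 P2.a=1
P0.a=2 P1.a=1 P2.a=0
P0.a=2 P1.a=1 P2.a=1

outcome vector order: (P0.a,P1.a,P2.a)
|TSO outcomes| = 8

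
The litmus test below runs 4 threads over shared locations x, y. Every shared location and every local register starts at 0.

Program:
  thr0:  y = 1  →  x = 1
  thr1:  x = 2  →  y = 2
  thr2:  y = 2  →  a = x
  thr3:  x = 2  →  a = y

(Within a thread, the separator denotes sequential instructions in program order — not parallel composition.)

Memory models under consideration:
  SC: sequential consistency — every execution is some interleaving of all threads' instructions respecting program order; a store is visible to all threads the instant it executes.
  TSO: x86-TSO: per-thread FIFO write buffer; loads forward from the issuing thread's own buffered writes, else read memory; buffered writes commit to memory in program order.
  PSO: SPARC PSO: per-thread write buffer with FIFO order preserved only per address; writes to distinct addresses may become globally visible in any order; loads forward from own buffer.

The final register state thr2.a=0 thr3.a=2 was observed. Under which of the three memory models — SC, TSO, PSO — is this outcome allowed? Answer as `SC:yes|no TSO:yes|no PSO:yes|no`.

outcome vector order: (thr2.a,thr3.a)
under SC → (0,1) (0,2) (1,0) (1,1) (1,2) (2,0) (2,1) (2,2)
under TSO → (0,0) (0,1) (0,2) (1,0) (1,1) (1,2) (2,0) (2,1) (2,2)
under PSO → (0,0) (0,1) (0,2) (1,0) (1,1) (1,2) (2,0) (2,1) (2,2)
target (0,2) ∈ {SC,TSO,PSO}

SC:yes TSO:yes PSO:yes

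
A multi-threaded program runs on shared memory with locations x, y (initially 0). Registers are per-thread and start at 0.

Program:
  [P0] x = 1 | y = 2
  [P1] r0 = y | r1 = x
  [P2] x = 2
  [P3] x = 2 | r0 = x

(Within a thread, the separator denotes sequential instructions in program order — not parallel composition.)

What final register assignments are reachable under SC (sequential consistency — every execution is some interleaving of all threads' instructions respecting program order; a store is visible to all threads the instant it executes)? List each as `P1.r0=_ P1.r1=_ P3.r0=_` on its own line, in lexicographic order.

P1.r0=0 P1.r1=0 P3.r0=1
P1.r0=0 P1.r1=0 P3.r0=2
P1.r0=0 P1.r1=1 P3.r0=1
P1.r0=0 P1.r1=1 P3.r0=2
P1.r0=0 P1.r1=2 P3.r0=1
P1.r0=0 P1.r1=2 P3.r0=2
P1.r0=2 P1.r1=1 P3.r0=1
P1.r0=2 P1.r1=1 P3.r0=2
P1.r0=2 P1.r1=2 P3.r0=1
P1.r0=2 P1.r1=2 P3.r0=2

outcome vector order: (P1.r0,P1.r1,P3.r0)
|SC outcomes| = 10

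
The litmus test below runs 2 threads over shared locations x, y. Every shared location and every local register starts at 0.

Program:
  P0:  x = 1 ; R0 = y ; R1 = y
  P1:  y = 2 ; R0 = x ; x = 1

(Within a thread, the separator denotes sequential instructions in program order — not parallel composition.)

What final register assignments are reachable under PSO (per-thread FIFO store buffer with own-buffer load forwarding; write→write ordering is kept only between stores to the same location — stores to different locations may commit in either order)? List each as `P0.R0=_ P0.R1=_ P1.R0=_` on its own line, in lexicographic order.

P0.R0=0 P0.R1=0 P1.R0=0
P0.R0=0 P0.R1=0 P1.R0=1
P0.R0=0 P0.R1=2 P1.R0=0
P0.R0=0 P0.R1=2 P1.R0=1
P0.R0=2 P0.R1=2 P1.R0=0
P0.R0=2 P0.R1=2 P1.R0=1

outcome vector order: (P0.R0,P0.R1,P1.R0)
|PSO outcomes| = 6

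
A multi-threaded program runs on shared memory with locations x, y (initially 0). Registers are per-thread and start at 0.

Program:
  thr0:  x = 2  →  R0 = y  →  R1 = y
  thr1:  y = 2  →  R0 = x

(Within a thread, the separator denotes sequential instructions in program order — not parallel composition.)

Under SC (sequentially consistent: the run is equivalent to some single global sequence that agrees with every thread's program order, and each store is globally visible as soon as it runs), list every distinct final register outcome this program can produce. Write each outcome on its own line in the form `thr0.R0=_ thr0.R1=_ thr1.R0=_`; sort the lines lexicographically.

outcome vector order: (thr0.R0,thr0.R1,thr1.R0)
|SC outcomes| = 4

thr0.R0=0 thr0.R1=0 thr1.R0=2
thr0.R0=0 thr0.R1=2 thr1.R0=2
thr0.R0=2 thr0.R1=2 thr1.R0=0
thr0.R0=2 thr0.R1=2 thr1.R0=2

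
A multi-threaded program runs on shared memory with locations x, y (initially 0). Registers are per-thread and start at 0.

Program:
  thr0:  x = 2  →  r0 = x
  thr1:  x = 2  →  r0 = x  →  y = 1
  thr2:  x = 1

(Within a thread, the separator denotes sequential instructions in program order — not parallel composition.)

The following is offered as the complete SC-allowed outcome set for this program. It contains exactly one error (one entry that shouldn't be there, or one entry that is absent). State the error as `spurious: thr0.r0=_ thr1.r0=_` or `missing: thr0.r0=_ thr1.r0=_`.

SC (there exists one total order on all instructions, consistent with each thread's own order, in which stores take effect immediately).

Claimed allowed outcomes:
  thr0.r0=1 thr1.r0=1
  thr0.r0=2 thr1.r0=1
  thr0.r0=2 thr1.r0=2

missing: thr0.r0=1 thr1.r0=2

outcome vector order: (thr0.r0,thr1.r0)
SC (4): 1/1; 1/2; 2/1; 2/2
SC∖claimed = {1/2}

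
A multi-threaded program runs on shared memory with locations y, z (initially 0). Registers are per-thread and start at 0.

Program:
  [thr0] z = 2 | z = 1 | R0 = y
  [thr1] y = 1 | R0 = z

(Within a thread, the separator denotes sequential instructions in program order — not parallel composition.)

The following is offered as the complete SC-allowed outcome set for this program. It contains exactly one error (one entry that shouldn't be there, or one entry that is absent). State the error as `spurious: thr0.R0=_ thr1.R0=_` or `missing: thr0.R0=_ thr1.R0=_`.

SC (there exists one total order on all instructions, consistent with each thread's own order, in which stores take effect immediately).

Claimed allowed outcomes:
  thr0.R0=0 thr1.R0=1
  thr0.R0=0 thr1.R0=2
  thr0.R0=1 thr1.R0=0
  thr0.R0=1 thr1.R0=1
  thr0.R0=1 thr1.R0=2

outcome vector order: (thr0.R0,thr1.R0)
SC: 4 outcomes — {01 10 11 12}
claimed∖SC = {02}

spurious: thr0.R0=0 thr1.R0=2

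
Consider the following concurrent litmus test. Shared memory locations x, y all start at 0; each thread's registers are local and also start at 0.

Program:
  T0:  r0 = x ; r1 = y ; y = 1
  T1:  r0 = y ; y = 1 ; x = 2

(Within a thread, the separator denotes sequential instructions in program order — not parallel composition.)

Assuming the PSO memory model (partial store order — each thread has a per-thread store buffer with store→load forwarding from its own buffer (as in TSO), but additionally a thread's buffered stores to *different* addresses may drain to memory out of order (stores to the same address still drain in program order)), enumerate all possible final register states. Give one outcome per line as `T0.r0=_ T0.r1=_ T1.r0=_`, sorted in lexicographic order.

T0.r0=0 T0.r1=0 T1.r0=0
T0.r0=0 T0.r1=0 T1.r0=1
T0.r0=0 T0.r1=1 T1.r0=0
T0.r0=2 T0.r1=0 T1.r0=0
T0.r0=2 T0.r1=1 T1.r0=0

outcome vector order: (T0.r0,T0.r1,T1.r0)
|PSO outcomes| = 5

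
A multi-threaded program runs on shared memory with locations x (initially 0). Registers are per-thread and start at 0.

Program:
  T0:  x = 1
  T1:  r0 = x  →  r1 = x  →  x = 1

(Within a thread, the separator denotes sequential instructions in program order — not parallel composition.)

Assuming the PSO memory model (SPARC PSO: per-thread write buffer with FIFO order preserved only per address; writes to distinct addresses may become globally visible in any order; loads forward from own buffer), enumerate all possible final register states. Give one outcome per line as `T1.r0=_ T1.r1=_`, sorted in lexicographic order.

T1.r0=0 T1.r1=0
T1.r0=0 T1.r1=1
T1.r0=1 T1.r1=1

outcome vector order: (T1.r0,T1.r1)
|PSO outcomes| = 3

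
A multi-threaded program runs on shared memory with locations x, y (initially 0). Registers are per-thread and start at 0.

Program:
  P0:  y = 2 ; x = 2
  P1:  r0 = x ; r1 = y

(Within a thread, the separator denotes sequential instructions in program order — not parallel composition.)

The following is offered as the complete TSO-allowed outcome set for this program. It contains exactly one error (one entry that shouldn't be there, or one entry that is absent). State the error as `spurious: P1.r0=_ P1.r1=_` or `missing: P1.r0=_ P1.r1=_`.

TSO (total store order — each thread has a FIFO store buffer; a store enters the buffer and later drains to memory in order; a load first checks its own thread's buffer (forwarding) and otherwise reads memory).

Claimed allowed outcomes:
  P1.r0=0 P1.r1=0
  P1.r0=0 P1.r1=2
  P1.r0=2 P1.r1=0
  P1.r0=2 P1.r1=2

spurious: P1.r0=2 P1.r1=0

outcome vector order: (P1.r0,P1.r1)
TSO (3): 0/0 0/2 2/2
claimed∖TSO = {2/0}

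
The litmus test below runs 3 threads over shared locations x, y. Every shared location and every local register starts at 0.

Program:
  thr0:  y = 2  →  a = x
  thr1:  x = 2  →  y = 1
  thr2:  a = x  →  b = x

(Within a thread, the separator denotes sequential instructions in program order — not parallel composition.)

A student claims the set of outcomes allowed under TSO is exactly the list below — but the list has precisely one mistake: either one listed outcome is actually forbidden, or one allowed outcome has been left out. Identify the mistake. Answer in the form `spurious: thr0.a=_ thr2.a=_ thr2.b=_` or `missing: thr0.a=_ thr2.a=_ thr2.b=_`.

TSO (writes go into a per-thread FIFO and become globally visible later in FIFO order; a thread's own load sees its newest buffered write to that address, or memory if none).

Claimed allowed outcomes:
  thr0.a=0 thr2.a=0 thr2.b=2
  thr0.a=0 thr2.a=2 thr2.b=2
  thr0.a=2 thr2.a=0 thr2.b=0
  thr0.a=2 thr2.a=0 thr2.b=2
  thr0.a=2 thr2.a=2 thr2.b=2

missing: thr0.a=0 thr2.a=0 thr2.b=0

outcome vector order: (thr0.a,thr2.a,thr2.b)
[TSO] allowed = {000; 002; 022; 200; 202; 222}
TSO∖claimed = {000}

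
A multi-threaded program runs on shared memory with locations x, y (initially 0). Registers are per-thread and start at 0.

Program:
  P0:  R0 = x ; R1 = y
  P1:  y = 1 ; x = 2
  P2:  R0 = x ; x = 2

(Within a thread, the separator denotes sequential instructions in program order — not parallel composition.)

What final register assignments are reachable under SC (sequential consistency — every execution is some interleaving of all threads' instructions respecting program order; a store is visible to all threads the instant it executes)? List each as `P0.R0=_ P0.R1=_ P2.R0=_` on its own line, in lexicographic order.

outcome vector order: (P0.R0,P0.R1,P2.R0)
|SC outcomes| = 7

P0.R0=0 P0.R1=0 P2.R0=0
P0.R0=0 P0.R1=0 P2.R0=2
P0.R0=0 P0.R1=1 P2.R0=0
P0.R0=0 P0.R1=1 P2.R0=2
P0.R0=2 P0.R1=0 P2.R0=0
P0.R0=2 P0.R1=1 P2.R0=0
P0.R0=2 P0.R1=1 P2.R0=2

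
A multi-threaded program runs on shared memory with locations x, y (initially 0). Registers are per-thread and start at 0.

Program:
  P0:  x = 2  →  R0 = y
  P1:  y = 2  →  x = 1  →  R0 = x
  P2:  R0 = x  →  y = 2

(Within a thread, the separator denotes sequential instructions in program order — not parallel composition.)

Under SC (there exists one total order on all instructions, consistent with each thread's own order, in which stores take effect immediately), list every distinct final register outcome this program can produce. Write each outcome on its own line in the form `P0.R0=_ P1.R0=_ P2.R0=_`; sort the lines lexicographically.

outcome vector order: (P0.R0,P1.R0,P2.R0)
|SC outcomes| = 9

P0.R0=0 P1.R0=1 P2.R0=0
P0.R0=0 P1.R0=1 P2.R0=1
P0.R0=0 P1.R0=1 P2.R0=2
P0.R0=2 P1.R0=1 P2.R0=0
P0.R0=2 P1.R0=1 P2.R0=1
P0.R0=2 P1.R0=1 P2.R0=2
P0.R0=2 P1.R0=2 P2.R0=0
P0.R0=2 P1.R0=2 P2.R0=1
P0.R0=2 P1.R0=2 P2.R0=2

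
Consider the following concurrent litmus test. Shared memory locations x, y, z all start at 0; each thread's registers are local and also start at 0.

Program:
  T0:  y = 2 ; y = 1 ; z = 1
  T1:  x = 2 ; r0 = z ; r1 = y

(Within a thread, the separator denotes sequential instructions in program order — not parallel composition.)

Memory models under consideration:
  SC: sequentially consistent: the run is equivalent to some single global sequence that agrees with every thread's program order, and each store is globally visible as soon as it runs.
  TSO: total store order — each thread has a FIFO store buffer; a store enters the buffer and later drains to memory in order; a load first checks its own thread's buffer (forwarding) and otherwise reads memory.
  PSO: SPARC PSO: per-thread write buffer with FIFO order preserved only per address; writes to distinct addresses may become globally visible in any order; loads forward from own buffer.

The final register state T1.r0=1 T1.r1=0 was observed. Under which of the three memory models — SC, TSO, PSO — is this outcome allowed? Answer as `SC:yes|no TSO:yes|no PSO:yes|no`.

SC:no TSO:no PSO:yes

outcome vector order: (T1.r0,T1.r1)
[SC] allowed = {(0,0), (0,1), (0,2), (1,1)}
[TSO] allowed = {(0,0), (0,1), (0,2), (1,1)}
[PSO] allowed = {(0,0), (0,1), (0,2), (1,0), (1,1), (1,2)}
target (1,0) ∈ {PSO}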